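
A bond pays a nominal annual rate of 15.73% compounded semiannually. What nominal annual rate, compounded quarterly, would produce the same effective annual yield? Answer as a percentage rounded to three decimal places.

15.432%

EAR = (1 + 0.1573/2)^2 − 1 = 0.163486.
Solve (1 + r/4)^4 = 1.163486: r/4 = 1.163486^(1/4) − 1 = 0.038581, so r = 0.154323 = 15.432%.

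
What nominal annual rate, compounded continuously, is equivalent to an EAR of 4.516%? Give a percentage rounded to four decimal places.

Continuous: nominal r satisfies e^r − 1 = 0.04516.
r = ln(1 + 0.04516) = ln(1.04516) = 0.044170 = 4.4170%.

4.4170%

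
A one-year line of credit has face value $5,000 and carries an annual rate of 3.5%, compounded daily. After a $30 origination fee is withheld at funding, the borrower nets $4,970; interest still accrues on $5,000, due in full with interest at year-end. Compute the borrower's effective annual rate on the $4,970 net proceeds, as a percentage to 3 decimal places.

Amount owed after one year: 5,000 × (1 + 0.035/365)^365 = 5,000 × 1.035618 = $5,178.09.
Effective rate on net proceeds: 5,178.09 / 4,970 − 1 = 0.041869 = 4.187%.

4.187%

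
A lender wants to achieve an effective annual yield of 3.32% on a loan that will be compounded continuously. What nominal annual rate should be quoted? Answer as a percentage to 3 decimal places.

Continuous: nominal r satisfies e^r − 1 = 0.0332.
r = ln(1 + 0.0332) = ln(1.0332) = 0.032661 = 3.266%.

3.266%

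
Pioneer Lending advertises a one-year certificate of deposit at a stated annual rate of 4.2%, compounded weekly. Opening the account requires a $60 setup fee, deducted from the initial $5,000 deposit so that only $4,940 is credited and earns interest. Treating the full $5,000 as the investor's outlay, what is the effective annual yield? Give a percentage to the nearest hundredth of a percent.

Value after one year: 4,940 × (1 + 0.042/52)^52 = 4,940 × 1.042877 = $5,151.81.
Effective yield on the $5,000 outlay: 5,151.81 / 5,000 − 1 = 0.030362 = 3.04%.

3.04%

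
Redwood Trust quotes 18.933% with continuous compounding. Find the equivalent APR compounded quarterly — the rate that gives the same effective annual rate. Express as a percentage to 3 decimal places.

EAR under continuous compounding: e^0.18933 − 1 = 0.208440.
Solve (1 + r/4)^4 = 1.208440: r/4 = 1.208440^(1/4) − 1 = 0.048471, so r = 0.193882 = 19.388%.

19.388%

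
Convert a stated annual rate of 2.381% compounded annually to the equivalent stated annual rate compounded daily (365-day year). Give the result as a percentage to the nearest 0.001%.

2.353%

Compounded annually, EAR = nominal = 0.023810.
Solve (1 + r/365)^365 = 1.023810: r/365 = 1.023810^(1/365) − 1 = 0.000064, so r = 0.023532 = 2.353%.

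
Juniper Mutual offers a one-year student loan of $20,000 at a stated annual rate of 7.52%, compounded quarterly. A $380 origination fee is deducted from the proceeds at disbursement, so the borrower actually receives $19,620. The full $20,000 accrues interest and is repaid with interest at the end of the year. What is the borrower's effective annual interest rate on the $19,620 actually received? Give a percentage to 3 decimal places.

9.821%

Amount owed after one year: 20,000 × (1 + 0.0752/4)^4 = 20,000 × 1.077347 = $21,546.95.
Effective rate on net proceeds: 21,546.95 / 19,620 − 1 = 0.098213 = 9.821%.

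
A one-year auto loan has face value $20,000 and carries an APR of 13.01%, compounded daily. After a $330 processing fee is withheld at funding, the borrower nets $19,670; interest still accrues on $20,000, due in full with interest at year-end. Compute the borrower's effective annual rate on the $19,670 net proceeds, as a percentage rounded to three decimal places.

15.802%

Amount owed after one year: 20,000 × (1 + 0.1301/365)^365 = 20,000 × 1.138916 = $22,778.32.
Effective rate on net proceeds: 22,778.32 / 19,670 − 1 = 0.158023 = 15.802%.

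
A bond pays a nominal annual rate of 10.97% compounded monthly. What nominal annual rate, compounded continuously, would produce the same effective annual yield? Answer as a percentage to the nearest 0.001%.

10.920%

EAR = (1 + 0.1097/12)^12 − 1 = 0.115387.
Equivalent continuous rate: r = ln(1 + 0.115387) = 0.109202 = 10.920%.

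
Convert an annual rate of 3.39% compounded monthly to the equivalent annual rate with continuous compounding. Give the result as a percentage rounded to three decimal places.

3.385%

EAR = (1 + 0.0339/12)^12 − 1 = 0.034432.
Equivalent continuous rate: r = ln(1 + 0.034432) = 0.033852 = 3.385%.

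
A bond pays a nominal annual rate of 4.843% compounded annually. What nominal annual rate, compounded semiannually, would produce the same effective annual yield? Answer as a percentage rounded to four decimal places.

Compounded annually, EAR = nominal = 0.048430.
Solve (1 + r/2)^2 = 1.048430: r/2 = 1.048430^(1/2) − 1 = 0.023929, so r = 0.047857 = 4.7857%.

4.7857%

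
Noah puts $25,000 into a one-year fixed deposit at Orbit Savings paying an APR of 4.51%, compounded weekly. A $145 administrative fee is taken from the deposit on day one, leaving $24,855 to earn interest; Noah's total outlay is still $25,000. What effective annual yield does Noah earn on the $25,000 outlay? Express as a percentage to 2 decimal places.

Value after one year: 24,855 × (1 + 0.0451/52)^52 = 24,855 × 1.046112 = $26,001.11.
Effective yield on the $25,000 outlay: 26,001.11 / 25,000 − 1 = 0.040045 = 4.00%.

4.00%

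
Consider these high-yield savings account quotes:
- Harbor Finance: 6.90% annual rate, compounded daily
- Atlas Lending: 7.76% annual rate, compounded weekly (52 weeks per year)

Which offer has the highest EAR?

Atlas Lending

Harbor Finance: (1 + 0.0690/365)^365 − 1 = 7.143%
Atlas Lending: (1 + 0.0776/52)^52 − 1 = 8.063%
The highest effective annual rate is Atlas Lending at 8.063%.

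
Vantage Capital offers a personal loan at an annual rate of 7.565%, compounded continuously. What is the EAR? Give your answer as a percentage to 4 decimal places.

7.8585%

With continuous compounding, EAR = e^0.07565 − 1.
e^0.07565 = 1.078585, so EAR = 0.078585 = 7.8585%.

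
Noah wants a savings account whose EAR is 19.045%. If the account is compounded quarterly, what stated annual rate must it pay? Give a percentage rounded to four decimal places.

(1 + r/4)^4 − 1 = 0.19045, so 1 + r/4 = 1.19045^(1/4).
r/4 = 0.044547, so r = 0.178186 = 17.8186%.

17.8186%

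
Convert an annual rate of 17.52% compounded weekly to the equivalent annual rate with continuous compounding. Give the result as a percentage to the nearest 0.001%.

17.491%

EAR = (1 + 0.1752/52)^52 − 1 = 0.191134.
Equivalent continuous rate: r = ln(1 + 0.191134) = 0.174906 = 17.491%.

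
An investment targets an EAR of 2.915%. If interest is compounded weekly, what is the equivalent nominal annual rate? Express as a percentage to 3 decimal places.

2.874%

(1 + r/52)^52 − 1 = 0.02915, so 1 + r/52 = 1.02915^(1/52).
r/52 = 0.000553, so r = 0.028741 = 2.874%.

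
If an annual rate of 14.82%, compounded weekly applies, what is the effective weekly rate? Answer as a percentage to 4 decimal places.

With a nominal annual rate compounded weekly, the periodic rate is the nominal rate divided by 52.
i = 0.1482 / 52 = 0.0028500 = 0.2850%.

0.2850%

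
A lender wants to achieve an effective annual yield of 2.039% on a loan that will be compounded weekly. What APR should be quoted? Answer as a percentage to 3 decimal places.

2.019%

(1 + r/52)^52 − 1 = 0.02039, so 1 + r/52 = 1.02039^(1/52).
r/52 = 0.000388, so r = 0.020189 = 2.019%.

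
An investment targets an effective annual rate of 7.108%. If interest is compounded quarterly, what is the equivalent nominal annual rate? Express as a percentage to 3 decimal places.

(1 + r/4)^4 − 1 = 0.07108, so 1 + r/4 = 1.07108^(1/4).
r/4 = 0.017315, so r = 0.069260 = 6.926%.

6.926%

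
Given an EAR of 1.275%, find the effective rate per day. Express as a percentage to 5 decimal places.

0.00347%

The per-day rate i satisfies (1 + i)^365 = 1 + 0.01275.
i = 1.01275^(1/365) − 1 = 0.0000347 = 0.00347%.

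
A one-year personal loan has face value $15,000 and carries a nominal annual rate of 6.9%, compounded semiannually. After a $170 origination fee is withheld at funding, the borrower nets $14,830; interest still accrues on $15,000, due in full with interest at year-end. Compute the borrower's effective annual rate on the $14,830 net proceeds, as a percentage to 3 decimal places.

8.246%

Amount owed after one year: 15,000 × (1 + 0.069/2)^2 = 15,000 × 1.070190 = $16,052.85.
Effective rate on net proceeds: 16,052.85 / 14,830 − 1 = 0.082458 = 8.246%.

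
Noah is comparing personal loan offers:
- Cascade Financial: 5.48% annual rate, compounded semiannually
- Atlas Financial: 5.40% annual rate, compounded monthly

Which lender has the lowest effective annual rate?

Atlas Financial

Cascade Financial: (1 + 0.0548/2)^2 − 1 = 5.555%
Atlas Financial: (1 + 0.0540/12)^12 − 1 = 5.536%
The lowest effective annual rate is Atlas Financial at 5.536%.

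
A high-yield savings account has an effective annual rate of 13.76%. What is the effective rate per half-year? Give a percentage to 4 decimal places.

The per-half-year rate i satisfies (1 + i)^2 = 1 + 0.1376.
i = 1.1376^(1/2) − 1 = 0.0665833 = 6.6583%.

6.6583%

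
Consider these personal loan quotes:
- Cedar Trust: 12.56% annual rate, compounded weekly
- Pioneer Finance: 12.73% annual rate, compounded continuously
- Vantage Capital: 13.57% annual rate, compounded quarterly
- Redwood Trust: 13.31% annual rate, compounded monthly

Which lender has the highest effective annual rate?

Cedar Trust: (1 + 0.1256/52)^52 − 1 = 13.366%
Pioneer Finance: e^0.1273 − 1 = 13.576%
Vantage Capital: (1 + 0.1357/4)^4 − 1 = 14.276%
Redwood Trust: (1 + 0.1331/12)^12 − 1 = 14.153%
The highest effective annual rate is Vantage Capital at 14.276%.

Vantage Capital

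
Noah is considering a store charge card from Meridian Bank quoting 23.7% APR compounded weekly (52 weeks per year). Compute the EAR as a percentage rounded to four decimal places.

EAR = (1 + 0.237/52)^52 − 1.
= 1.266759 − 1 = 26.6759%.

26.6759%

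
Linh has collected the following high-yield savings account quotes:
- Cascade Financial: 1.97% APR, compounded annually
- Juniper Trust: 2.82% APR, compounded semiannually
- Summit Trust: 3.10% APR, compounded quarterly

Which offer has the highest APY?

Cascade Financial: compounded annually, EAR = 1.970%
Juniper Trust: (1 + 0.0282/2)^2 − 1 = 2.840%
Summit Trust: (1 + 0.0310/4)^4 − 1 = 3.136%
The highest effective annual rate is Summit Trust at 3.136%.

Summit Trust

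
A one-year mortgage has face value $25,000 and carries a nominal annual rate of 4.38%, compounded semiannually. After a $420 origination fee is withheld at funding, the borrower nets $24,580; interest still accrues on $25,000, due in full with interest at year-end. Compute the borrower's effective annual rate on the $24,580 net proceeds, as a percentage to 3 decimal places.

6.212%

Amount owed after one year: 25,000 × (1 + 0.0438/2)^2 = 25,000 × 1.044280 = $26,106.99.
Effective rate on net proceeds: 26,106.99 / 24,580 − 1 = 0.062123 = 6.212%.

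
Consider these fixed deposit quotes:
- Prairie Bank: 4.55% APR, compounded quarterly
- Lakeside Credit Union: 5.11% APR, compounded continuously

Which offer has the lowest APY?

Prairie Bank

Prairie Bank: (1 + 0.0455/4)^4 − 1 = 4.628%
Lakeside Credit Union: e^0.0511 − 1 = 5.243%
The lowest effective annual rate is Prairie Bank at 4.628%.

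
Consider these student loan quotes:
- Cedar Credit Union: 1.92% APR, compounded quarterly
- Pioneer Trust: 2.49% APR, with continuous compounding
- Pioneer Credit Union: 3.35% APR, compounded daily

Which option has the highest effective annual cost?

Cedar Credit Union: (1 + 0.0192/4)^4 − 1 = 1.934%
Pioneer Trust: e^0.0249 − 1 = 2.521%
Pioneer Credit Union: (1 + 0.0335/365)^365 − 1 = 3.407%
The highest effective annual rate is Pioneer Credit Union at 3.407%.

Pioneer Credit Union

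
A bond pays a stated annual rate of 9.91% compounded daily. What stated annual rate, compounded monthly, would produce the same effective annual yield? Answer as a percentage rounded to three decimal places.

EAR = (1 + 0.0991/365)^365 − 1 = 0.104162.
Solve (1 + r/12)^12 = 1.104162: r/12 = 1.104162^(1/12) − 1 = 0.008291, so r = 0.099497 = 9.950%.

9.950%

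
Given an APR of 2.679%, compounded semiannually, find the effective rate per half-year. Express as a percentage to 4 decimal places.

1.3395%

With a nominal annual rate compounded semiannually, the periodic rate is the nominal rate divided by 2.
i = 0.02679 / 2 = 0.0133950 = 1.3395%.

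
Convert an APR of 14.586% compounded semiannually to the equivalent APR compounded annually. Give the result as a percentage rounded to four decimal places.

15.1179%

EAR = (1 + 0.14586/2)^2 − 1 = 0.151179.
Compounded annually, the equivalent nominal rate is the EAR itself: 15.1179%.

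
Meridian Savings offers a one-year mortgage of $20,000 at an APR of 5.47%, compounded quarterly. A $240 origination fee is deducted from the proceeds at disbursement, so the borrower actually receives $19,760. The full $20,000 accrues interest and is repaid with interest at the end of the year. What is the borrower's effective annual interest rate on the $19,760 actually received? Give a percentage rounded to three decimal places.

6.866%

Amount owed after one year: 20,000 × (1 + 0.0547/4)^4 = 20,000 × 1.055832 = $21,116.65.
Effective rate on net proceeds: 21,116.65 / 19,760 − 1 = 0.068656 = 6.866%.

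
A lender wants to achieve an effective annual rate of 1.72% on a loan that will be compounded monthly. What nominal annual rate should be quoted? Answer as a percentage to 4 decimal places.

(1 + r/12)^12 − 1 = 0.0172, so 1 + r/12 = 1.0172^(1/12).
r/12 = 0.001422, so r = 0.017066 = 1.7066%.

1.7066%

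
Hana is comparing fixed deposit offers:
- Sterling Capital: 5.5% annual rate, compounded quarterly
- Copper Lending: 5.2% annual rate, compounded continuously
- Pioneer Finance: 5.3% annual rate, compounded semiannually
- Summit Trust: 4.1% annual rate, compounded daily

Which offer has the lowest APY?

Summit Trust

Sterling Capital: (1 + 0.055/4)^4 − 1 = 5.614%
Copper Lending: e^0.052 − 1 = 5.338%
Pioneer Finance: (1 + 0.053/2)^2 − 1 = 5.370%
Summit Trust: (1 + 0.041/365)^365 − 1 = 4.185%
The lowest effective annual rate is Summit Trust at 4.185%.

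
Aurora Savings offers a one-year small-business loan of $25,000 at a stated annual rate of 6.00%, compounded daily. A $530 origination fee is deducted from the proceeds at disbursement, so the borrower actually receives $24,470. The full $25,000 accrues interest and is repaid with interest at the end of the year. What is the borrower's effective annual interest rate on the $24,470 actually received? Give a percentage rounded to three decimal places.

Amount owed after one year: 25,000 × (1 + 0.0600/365)^365 = 25,000 × 1.061831 = $26,545.78.
Effective rate on net proceeds: 26,545.78 / 24,470 − 1 = 0.084830 = 8.483%.

8.483%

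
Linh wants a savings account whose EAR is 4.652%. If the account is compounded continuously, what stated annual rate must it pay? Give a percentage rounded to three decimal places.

Continuous: nominal r satisfies e^r − 1 = 0.04652.
r = ln(1 + 0.04652) = ln(1.04652) = 0.045470 = 4.547%.

4.547%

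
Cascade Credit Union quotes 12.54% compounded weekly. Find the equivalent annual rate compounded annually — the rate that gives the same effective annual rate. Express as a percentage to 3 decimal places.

EAR = (1 + 0.1254/52)^52 − 1 = 0.133431.
Compounded annually, the equivalent nominal rate is the EAR itself: 13.343%.

13.343%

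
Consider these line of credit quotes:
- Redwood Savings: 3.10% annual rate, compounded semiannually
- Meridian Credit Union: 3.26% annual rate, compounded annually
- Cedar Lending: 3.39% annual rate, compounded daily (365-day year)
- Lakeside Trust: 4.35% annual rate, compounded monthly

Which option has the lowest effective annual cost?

Redwood Savings: (1 + 0.0310/2)^2 − 1 = 3.124%
Meridian Credit Union: compounded annually, EAR = 3.260%
Cedar Lending: (1 + 0.0339/365)^365 − 1 = 3.448%
Lakeside Trust: (1 + 0.0435/12)^12 − 1 = 4.438%
The lowest effective annual rate is Redwood Savings at 3.124%.

Redwood Savings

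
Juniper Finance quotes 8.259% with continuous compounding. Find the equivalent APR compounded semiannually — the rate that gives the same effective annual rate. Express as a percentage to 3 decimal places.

8.432%

EAR under continuous compounding: e^0.08259 − 1 = 0.086096.
Solve (1 + r/2)^2 = 1.086096: r/2 = 1.086096^(1/2) − 1 = 0.042159, so r = 0.084319 = 8.432%.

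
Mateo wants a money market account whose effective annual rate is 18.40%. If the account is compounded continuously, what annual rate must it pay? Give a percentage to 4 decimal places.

Continuous: nominal r satisfies e^r − 1 = 0.1840.
r = ln(1 + 0.1840) = ln(1.1840) = 0.168899 = 16.8899%.

16.8899%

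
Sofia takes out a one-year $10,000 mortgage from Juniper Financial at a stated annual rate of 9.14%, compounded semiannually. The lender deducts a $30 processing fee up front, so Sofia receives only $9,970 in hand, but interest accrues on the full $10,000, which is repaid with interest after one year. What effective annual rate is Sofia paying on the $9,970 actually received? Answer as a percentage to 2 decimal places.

9.68%

Amount owed after one year: 10,000 × (1 + 0.0914/2)^2 = 10,000 × 1.093488 = $10,934.88.
Effective rate on net proceeds: 10,934.88 / 9,970 − 1 = 0.096779 = 9.68%.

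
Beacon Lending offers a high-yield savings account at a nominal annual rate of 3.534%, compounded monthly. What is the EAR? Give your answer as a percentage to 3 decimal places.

EAR = (1 + 0.03534/12)^12 − 1.
= (1 + 0.002945)^12 − 1 = 1.035918 − 1 = 3.592%.

3.592%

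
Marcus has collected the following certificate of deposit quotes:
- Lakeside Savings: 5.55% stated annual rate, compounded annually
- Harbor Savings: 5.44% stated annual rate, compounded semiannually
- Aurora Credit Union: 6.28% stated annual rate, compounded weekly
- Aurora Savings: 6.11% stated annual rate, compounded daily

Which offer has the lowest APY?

Lakeside Savings: compounded annually, EAR = 5.550%
Harbor Savings: (1 + 0.0544/2)^2 − 1 = 5.514%
Aurora Credit Union: (1 + 0.0628/52)^52 − 1 = 6.477%
Aurora Savings: (1 + 0.0611/365)^365 − 1 = 6.300%
The lowest effective annual rate is Harbor Savings at 5.514%.

Harbor Savings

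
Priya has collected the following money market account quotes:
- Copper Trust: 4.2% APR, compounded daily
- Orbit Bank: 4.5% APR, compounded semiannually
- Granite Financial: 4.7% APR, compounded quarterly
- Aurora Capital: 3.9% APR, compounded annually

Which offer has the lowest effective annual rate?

Aurora Capital

Copper Trust: (1 + 0.042/365)^365 − 1 = 4.289%
Orbit Bank: (1 + 0.045/2)^2 − 1 = 4.551%
Granite Financial: (1 + 0.047/4)^4 − 1 = 4.783%
Aurora Capital: compounded annually, EAR = 3.900%
The lowest effective annual rate is Aurora Capital at 3.900%.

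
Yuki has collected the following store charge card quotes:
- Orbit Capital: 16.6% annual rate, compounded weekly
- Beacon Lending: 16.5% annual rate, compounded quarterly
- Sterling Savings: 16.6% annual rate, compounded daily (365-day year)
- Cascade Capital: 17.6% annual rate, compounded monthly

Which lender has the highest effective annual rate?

Cascade Capital

Orbit Capital: (1 + 0.166/52)^52 − 1 = 18.026%
Beacon Lending: (1 + 0.165/4)^4 − 1 = 17.549%
Sterling Savings: (1 + 0.166/365)^365 − 1 = 18.053%
Cascade Capital: (1 + 0.176/12)^12 − 1 = 19.091%
The highest effective annual rate is Cascade Capital at 19.091%.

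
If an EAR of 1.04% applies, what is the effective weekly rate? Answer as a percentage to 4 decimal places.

0.0199%

The per-week rate i satisfies (1 + i)^52 = 1 + 0.0104.
i = 1.0104^(1/52) − 1 = 0.0001990 = 0.0199%.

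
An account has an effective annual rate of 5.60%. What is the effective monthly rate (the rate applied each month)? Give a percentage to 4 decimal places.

The per-month rate i satisfies (1 + i)^12 = 1 + 0.0560.
i = 1.0560^(1/12) − 1 = 0.0045510 = 0.4551%.

0.4551%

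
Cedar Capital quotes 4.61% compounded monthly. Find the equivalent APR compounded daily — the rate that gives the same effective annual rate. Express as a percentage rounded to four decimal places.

EAR = (1 + 0.0461/12)^12 − 1 = 0.047087.
Solve (1 + r/365)^365 = 1.047087: r/365 = 1.047087^(1/365) − 1 = 0.000126, so r = 0.046015 = 4.6015%.

4.6015%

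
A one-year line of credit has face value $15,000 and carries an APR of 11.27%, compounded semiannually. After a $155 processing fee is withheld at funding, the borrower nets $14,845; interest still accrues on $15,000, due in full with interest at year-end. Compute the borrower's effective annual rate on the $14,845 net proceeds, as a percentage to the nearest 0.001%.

Amount owed after one year: 15,000 × (1 + 0.1127/2)^2 = 15,000 × 1.115875 = $16,738.13.
Effective rate on net proceeds: 16,738.13 / 14,845 − 1 = 0.127526 = 12.753%.

12.753%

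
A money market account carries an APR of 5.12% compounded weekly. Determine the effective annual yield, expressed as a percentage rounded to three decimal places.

EAR = (1 + 0.0512/52)^52 − 1.
= (1 + 0.000985)^52 − 1 = 1.052507 − 1 = 5.251%.

5.251%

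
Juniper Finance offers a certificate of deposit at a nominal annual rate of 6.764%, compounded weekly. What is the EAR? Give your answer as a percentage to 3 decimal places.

6.993%

EAR = (1 + 0.06764/52)^52 − 1.
= 1.069933 − 1 = 6.993%.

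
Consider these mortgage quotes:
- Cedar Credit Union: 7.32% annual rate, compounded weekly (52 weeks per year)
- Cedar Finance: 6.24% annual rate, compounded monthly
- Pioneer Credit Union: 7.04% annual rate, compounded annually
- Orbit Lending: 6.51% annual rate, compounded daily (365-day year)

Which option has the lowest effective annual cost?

Cedar Finance

Cedar Credit Union: (1 + 0.0732/52)^52 − 1 = 7.589%
Cedar Finance: (1 + 0.0624/12)^12 − 1 = 6.422%
Pioneer Credit Union: compounded annually, EAR = 7.040%
Orbit Lending: (1 + 0.0651/365)^365 − 1 = 6.726%
The lowest effective annual rate is Cedar Finance at 6.422%.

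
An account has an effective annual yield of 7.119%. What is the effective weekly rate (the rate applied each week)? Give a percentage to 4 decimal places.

0.1323%

The per-week rate i satisfies (1 + i)^52 = 1 + 0.07119.
i = 1.07119^(1/52) − 1 = 0.0013234 = 0.1323%.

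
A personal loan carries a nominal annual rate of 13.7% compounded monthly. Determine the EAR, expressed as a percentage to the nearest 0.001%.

14.594%

EAR = (1 + 0.137/12)^12 − 1.
= (1 + 0.011417)^12 − 1 = 1.145938 − 1 = 14.594%.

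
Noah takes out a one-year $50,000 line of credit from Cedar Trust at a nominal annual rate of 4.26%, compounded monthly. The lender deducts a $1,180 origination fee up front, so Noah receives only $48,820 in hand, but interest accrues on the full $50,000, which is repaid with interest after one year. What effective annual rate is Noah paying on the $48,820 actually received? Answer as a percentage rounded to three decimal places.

Amount owed after one year: 50,000 × (1 + 0.0426/12)^12 = 50,000 × 1.043442 = $52,172.08.
Effective rate on net proceeds: 52,172.08 / 48,820 − 1 = 0.068662 = 6.866%.

6.866%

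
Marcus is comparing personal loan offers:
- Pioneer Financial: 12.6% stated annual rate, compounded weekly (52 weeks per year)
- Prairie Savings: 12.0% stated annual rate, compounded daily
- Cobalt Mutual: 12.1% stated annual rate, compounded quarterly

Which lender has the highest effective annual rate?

Pioneer Financial

Pioneer Financial: (1 + 0.126/52)^52 − 1 = 13.411%
Prairie Savings: (1 + 0.120/365)^365 − 1 = 12.747%
Cobalt Mutual: (1 + 0.121/4)^4 − 1 = 12.660%
The highest effective annual rate is Pioneer Financial at 13.411%.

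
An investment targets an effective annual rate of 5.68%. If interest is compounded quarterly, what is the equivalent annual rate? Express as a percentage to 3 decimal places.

(1 + r/4)^4 − 1 = 0.0568, so 1 + r/4 = 1.0568^(1/4).
r/4 = 0.013907, so r = 0.055629 = 5.563%.

5.563%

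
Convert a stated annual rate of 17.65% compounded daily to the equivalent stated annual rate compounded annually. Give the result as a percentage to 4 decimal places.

EAR = (1 + 0.1765/365)^365 − 1 = 0.192984.
Compounded annually, the equivalent nominal rate is the EAR itself: 19.2984%.

19.2984%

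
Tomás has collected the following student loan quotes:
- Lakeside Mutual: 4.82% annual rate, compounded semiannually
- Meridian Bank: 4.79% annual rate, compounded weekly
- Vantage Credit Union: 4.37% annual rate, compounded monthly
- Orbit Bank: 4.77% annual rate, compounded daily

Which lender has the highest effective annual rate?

Meridian Bank

Lakeside Mutual: (1 + 0.0482/2)^2 − 1 = 4.878%
Meridian Bank: (1 + 0.0479/52)^52 − 1 = 4.904%
Vantage Credit Union: (1 + 0.0437/12)^12 − 1 = 4.459%
Orbit Bank: (1 + 0.0477/365)^365 − 1 = 4.885%
The highest effective annual rate is Meridian Bank at 4.904%.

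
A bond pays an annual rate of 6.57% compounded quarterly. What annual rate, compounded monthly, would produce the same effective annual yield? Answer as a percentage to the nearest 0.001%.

6.534%

EAR = (1 + 0.0657/4)^4 − 1 = 0.067336.
Solve (1 + r/12)^12 = 1.067336: r/12 = 1.067336^(1/12) − 1 = 0.005445, so r = 0.065344 = 6.534%.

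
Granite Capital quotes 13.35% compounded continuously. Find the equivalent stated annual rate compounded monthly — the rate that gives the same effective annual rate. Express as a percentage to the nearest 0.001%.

13.425%

EAR under continuous compounding: e^0.1335 − 1 = 0.142821.
Solve (1 + r/12)^12 = 1.142821: r/12 = 1.142821^(1/12) − 1 = 0.011187, so r = 0.134245 = 13.425%.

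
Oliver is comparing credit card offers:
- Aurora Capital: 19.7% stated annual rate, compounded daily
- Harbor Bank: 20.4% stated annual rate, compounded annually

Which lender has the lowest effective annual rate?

Aurora Capital: (1 + 0.197/365)^365 − 1 = 21.768%
Harbor Bank: compounded annually, EAR = 20.400%
The lowest effective annual rate is Harbor Bank at 20.400%.

Harbor Bank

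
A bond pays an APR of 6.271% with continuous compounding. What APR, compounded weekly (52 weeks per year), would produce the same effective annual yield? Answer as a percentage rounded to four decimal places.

6.2748%

EAR under continuous compounding: e^0.06271 − 1 = 0.064718.
Solve (1 + r/52)^52 = 1.064718: r/52 = 1.064718^(1/52) − 1 = 0.001207, so r = 0.062748 = 6.2748%.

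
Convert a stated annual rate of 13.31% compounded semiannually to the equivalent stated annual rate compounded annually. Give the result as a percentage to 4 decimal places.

EAR = (1 + 0.1331/2)^2 − 1 = 0.137529.
Compounded annually, the equivalent nominal rate is the EAR itself: 13.7529%.

13.7529%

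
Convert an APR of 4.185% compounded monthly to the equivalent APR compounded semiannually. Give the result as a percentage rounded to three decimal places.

EAR = (1 + 0.04185/12)^12 − 1 = 0.042662.
Solve (1 + r/2)^2 = 1.042662: r/2 = 1.042662^(1/2) − 1 = 0.021108, so r = 0.042217 = 4.222%.

4.222%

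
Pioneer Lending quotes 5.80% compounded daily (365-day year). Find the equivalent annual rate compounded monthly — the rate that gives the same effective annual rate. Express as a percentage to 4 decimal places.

5.8136%

EAR = (1 + 0.0580/365)^365 − 1 = 0.059710.
Solve (1 + r/12)^12 = 1.059710: r/12 = 1.059710^(1/12) − 1 = 0.004845, so r = 0.058136 = 5.8136%.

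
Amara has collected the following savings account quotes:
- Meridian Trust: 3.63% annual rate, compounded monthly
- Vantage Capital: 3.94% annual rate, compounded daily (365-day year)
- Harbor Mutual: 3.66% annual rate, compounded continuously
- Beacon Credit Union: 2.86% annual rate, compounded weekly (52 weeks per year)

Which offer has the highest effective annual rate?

Meridian Trust: (1 + 0.0363/12)^12 − 1 = 3.691%
Vantage Capital: (1 + 0.0394/365)^365 − 1 = 4.018%
Harbor Mutual: e^0.0366 − 1 = 3.728%
Beacon Credit Union: (1 + 0.0286/52)^52 − 1 = 2.900%
The highest effective annual rate is Vantage Capital at 4.018%.

Vantage Capital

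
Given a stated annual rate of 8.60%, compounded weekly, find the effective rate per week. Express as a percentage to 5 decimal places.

With a nominal annual rate compounded weekly, the periodic rate is the nominal rate divided by 52.
i = 0.0860 / 52 = 0.0016538 = 0.16538%.

0.16538%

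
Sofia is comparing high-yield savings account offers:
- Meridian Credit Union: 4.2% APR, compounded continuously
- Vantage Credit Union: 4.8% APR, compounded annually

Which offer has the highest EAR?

Meridian Credit Union: e^0.042 − 1 = 4.289%
Vantage Credit Union: compounded annually, EAR = 4.800%
The highest effective annual rate is Vantage Credit Union at 4.800%.

Vantage Credit Union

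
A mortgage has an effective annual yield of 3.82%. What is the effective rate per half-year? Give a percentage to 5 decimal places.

The per-half-year rate i satisfies (1 + i)^2 = 1 + 0.0382.
i = 1.0382^(1/2) − 1 = 0.0189210 = 1.89210%.

1.89210%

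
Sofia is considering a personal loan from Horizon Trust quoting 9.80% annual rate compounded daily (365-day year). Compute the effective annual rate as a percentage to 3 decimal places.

10.295%

EAR = (1 + 0.0980/365)^365 − 1.
= 1.102948 − 1 = 10.295%.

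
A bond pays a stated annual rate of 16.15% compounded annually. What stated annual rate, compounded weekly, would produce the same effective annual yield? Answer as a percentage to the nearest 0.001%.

Compounded annually, EAR = nominal = 0.161500.
Solve (1 + r/52)^52 = 1.161500: r/52 = 1.161500^(1/52) − 1 = 0.002883, so r = 0.149928 = 14.993%.

14.993%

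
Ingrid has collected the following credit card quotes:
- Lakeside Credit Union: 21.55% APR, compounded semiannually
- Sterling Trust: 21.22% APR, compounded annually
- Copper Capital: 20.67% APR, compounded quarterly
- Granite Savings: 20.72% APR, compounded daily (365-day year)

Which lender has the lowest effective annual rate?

Sterling Trust

Lakeside Credit Union: (1 + 0.2155/2)^2 − 1 = 22.711%
Sterling Trust: compounded annually, EAR = 21.220%
Copper Capital: (1 + 0.2067/4)^4 − 1 = 22.328%
Granite Savings: (1 + 0.2072/365)^365 − 1 = 23.016%
The lowest effective annual rate is Sterling Trust at 21.220%.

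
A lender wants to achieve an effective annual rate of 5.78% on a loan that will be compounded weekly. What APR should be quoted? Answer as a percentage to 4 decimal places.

(1 + r/52)^52 − 1 = 0.0578, so 1 + r/52 = 1.0578^(1/52).
r/52 = 0.001081, so r = 0.056222 = 5.6222%.

5.6222%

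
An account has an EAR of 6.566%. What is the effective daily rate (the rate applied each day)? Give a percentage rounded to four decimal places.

0.0174%

The per-day rate i satisfies (1 + i)^365 = 1 + 0.06566.
i = 1.06566^(1/365) − 1 = 0.0001742 = 0.0174%.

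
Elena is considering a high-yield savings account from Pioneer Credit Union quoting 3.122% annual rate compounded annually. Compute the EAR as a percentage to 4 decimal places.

Annual compounding means the effective rate equals the nominal rate: 3.1220%.

3.1220%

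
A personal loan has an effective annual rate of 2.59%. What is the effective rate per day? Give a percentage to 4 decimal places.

0.0070%

The per-day rate i satisfies (1 + i)^365 = 1 + 0.0259.
i = 1.0259^(1/365) − 1 = 0.0000701 = 0.0070%.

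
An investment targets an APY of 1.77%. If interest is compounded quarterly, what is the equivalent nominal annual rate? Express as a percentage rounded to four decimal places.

(1 + r/4)^4 − 1 = 0.0177, so 1 + r/4 = 1.0177^(1/4).
r/4 = 0.004396, so r = 0.017584 = 1.7584%.

1.7584%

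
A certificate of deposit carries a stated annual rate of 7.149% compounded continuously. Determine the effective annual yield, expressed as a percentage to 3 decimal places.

With continuous compounding, EAR = e^0.07149 − 1.
e^0.07149 = 1.074107, so EAR = 0.074107 = 7.411%.

7.411%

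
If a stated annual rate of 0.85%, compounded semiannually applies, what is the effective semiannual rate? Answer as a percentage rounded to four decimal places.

With a nominal annual rate compounded semiannually, the periodic rate is the nominal rate divided by 2.
i = 0.0085 / 2 = 0.0042500 = 0.4250%.

0.4250%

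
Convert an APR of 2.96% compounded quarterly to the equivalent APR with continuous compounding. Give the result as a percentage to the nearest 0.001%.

2.949%

EAR = (1 + 0.0296/4)^4 − 1 = 0.029930.
Equivalent continuous rate: r = ln(1 + 0.029930) = 0.029491 = 2.949%.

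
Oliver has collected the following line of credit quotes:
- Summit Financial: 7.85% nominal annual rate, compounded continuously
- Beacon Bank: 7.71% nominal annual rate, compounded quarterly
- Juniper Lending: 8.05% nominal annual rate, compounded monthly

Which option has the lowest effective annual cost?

Summit Financial: e^0.0785 − 1 = 8.166%
Beacon Bank: (1 + 0.0771/4)^4 − 1 = 7.936%
Juniper Lending: (1 + 0.0805/12)^12 − 1 = 8.354%
The lowest effective annual rate is Beacon Bank at 7.936%.

Beacon Bank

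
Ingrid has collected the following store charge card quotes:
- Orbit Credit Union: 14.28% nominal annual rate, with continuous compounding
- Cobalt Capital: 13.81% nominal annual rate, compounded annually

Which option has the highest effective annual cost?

Orbit Credit Union

Orbit Credit Union: e^0.1428 − 1 = 15.350%
Cobalt Capital: compounded annually, EAR = 13.810%
The highest effective annual rate is Orbit Credit Union at 15.350%.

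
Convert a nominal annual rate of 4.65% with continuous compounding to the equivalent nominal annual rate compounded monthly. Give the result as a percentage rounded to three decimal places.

EAR under continuous compounding: e^0.0465 − 1 = 0.047598.
Solve (1 + r/12)^12 = 1.047598: r/12 = 1.047598^(1/12) − 1 = 0.003883, so r = 0.046590 = 4.659%.

4.659%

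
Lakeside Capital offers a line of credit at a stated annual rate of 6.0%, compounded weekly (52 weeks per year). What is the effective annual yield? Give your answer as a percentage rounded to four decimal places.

EAR = (1 + 0.060/52)^52 − 1.
= (1 + 0.001154)^52 − 1 = 1.061800 − 1 = 6.1800%.

6.1800%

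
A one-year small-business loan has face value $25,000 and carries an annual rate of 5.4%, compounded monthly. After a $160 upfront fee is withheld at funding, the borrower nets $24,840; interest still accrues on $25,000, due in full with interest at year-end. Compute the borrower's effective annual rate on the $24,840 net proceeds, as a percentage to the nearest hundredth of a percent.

Amount owed after one year: 25,000 × (1 + 0.054/12)^12 = 25,000 × 1.055357 = $26,383.92.
Effective rate on net proceeds: 26,383.92 / 24,840 − 1 = 0.062155 = 6.22%.

6.22%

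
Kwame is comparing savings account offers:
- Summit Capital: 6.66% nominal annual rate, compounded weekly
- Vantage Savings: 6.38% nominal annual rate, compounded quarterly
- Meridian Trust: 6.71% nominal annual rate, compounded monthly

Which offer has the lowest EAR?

Vantage Savings

Summit Capital: (1 + 0.0666/52)^52 − 1 = 6.882%
Vantage Savings: (1 + 0.0638/4)^4 − 1 = 6.534%
Meridian Trust: (1 + 0.0671/12)^12 − 1 = 6.920%
The lowest effective annual rate is Vantage Savings at 6.534%.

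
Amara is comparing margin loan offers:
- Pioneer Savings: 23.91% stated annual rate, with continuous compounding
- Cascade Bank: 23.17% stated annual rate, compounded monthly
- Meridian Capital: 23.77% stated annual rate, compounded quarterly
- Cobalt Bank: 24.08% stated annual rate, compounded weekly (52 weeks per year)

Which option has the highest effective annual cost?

Cobalt Bank

Pioneer Savings: e^0.2391 − 1 = 27.011%
Cascade Bank: (1 + 0.2317/12)^12 − 1 = 25.796%
Meridian Capital: (1 + 0.2377/4)^4 − 1 = 25.974%
Cobalt Bank: (1 + 0.2408/52)^52 − 1 = 27.156%
The highest effective annual rate is Cobalt Bank at 27.156%.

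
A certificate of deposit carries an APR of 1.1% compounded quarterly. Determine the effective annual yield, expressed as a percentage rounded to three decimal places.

1.105%

EAR = (1 + 0.011/4)^4 − 1.
= (1 + 0.002750)^4 − 1 = 1.011045 − 1 = 1.105%.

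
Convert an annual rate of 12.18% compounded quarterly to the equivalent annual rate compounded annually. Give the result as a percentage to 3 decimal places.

EAR = (1 + 0.1218/4)^4 − 1 = 0.127477.
Compounded annually, the equivalent nominal rate is the EAR itself: 12.748%.

12.748%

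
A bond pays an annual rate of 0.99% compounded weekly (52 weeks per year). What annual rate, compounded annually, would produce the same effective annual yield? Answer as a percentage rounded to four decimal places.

0.9948%

EAR = (1 + 0.0099/52)^52 − 1 = 0.009948.
Compounded annually, the equivalent nominal rate is the EAR itself: 0.9948%.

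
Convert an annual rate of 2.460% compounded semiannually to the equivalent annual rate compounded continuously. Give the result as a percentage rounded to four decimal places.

2.4450%

EAR = (1 + 0.02460/2)^2 − 1 = 0.024751.
Equivalent continuous rate: r = ln(1 + 0.024751) = 0.024450 = 2.4450%.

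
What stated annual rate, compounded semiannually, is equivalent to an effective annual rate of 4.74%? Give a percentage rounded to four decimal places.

4.6851%

(1 + r/2)^2 − 1 = 0.0474, so 1 + r/2 = 1.0474^(1/2).
r/2 = 0.023426, so r = 0.046851 = 4.6851%.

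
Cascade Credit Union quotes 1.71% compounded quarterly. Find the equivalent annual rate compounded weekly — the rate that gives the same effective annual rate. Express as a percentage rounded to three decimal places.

EAR = (1 + 0.0171/4)^4 − 1 = 0.017210.
Solve (1 + r/52)^52 = 1.017210: r/52 = 1.017210^(1/52) − 1 = 0.000328, so r = 0.017066 = 1.707%.

1.707%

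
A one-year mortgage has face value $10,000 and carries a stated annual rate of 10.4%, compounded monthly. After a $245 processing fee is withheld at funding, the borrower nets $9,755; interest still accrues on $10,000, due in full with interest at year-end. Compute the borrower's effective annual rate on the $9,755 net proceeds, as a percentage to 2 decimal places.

Amount owed after one year: 10,000 × (1 + 0.104/12)^12 = 10,000 × 1.109103 = $11,091.03.
Effective rate on net proceeds: 11,091.03 / 9,755 − 1 = 0.136959 = 13.70%.

13.70%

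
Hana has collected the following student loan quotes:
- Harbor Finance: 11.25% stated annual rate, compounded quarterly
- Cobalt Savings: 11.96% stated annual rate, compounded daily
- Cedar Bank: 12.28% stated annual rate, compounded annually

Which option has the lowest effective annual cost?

Harbor Finance: (1 + 0.1125/4)^4 − 1 = 11.734%
Cobalt Savings: (1 + 0.1196/365)^365 − 1 = 12.702%
Cedar Bank: compounded annually, EAR = 12.280%
The lowest effective annual rate is Harbor Finance at 11.734%.

Harbor Finance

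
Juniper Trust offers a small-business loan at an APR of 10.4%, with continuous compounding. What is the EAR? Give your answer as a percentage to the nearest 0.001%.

With continuous compounding, EAR = e^0.104 − 1.
e^0.104 = 1.109600, so EAR = 0.109600 = 10.960%.

10.960%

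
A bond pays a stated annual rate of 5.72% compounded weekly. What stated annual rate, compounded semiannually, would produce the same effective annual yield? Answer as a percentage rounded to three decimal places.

5.799%

EAR = (1 + 0.0572/52)^52 − 1 = 0.058834.
Solve (1 + r/2)^2 = 1.058834: r/2 = 1.058834^(1/2) − 1 = 0.028997, so r = 0.057993 = 5.799%.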